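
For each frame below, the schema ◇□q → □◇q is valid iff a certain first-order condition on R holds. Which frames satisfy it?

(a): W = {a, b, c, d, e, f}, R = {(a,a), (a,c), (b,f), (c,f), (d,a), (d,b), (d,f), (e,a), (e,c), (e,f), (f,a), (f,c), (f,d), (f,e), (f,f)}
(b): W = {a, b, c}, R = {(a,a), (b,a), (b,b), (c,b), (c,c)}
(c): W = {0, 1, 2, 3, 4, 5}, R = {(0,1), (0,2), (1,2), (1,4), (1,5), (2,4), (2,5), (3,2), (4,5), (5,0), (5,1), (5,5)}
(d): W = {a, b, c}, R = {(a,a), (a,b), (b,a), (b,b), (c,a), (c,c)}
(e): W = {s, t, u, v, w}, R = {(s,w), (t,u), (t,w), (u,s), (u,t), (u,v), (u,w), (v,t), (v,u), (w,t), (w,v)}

This is the axiom for convergence; its first-order frame correspondent is ∀x ∀y ∀z (Rxy ∧ Rxz → ∃w (Ryw ∧ Rzw)).
(a): fails — Raa and Rac but a and c have no common successor.
(b): satisfies the condition.
(c): satisfies the condition.
(d): satisfies the condition.
(e): fails — Ruv and Rus but v and s have no common successor.

(b), (c), (d)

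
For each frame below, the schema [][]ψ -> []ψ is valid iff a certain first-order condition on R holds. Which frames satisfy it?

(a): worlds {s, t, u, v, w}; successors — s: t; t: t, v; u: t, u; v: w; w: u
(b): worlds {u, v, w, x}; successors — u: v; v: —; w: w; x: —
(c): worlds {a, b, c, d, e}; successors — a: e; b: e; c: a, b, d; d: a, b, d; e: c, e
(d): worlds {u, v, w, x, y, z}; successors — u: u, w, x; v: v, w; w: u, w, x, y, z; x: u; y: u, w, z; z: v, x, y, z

The schema corresponds to density: forall x forall y (Rxy -> exists z (Rxz & Rzy)).
(a): fails — Rvw but no z with Rvz and Rzw.
(b): fails — Ruv but no z with Ruz and Rzv.
(c): satisfies the condition.
(d): satisfies the condition.

(c), (d)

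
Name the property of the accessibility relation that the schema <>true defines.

◇⊤ holds at w iff w has a successor, so frame-validity of ◇⊤ is exactly seriality. Equivalently via □φ → ◇φ:
Suppose □φ→◇φ is valid. At any x set V(φ)=W. Then □φ at x, so ◇φ at x, so x has a successor.

seriality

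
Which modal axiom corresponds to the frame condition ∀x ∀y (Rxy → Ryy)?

The condition is shift-reflexivity. The T□ schema □(□p → p) defines it.
Suppose □(□p→p) is valid. Take Rxy and set V(p)={w : Ryw}. Then at y, □p holds; since □(□p→p) at x, □p→p at y, so p at y, i.e. Ryy.

□(□p → p)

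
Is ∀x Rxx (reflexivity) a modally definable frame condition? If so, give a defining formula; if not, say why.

This is a Sahlqvist condition; the T axiom □q → q defines it.
Suppose □q→q is valid. At any x set V(q)={w : Rxw}. Then □q holds at x, so q holds at x, i.e. Rxx.

Yes, by □q → q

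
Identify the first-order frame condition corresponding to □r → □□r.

Suppose □r→□□r is valid. Take Rxy, Ryz and set V(r)={w : Rxw}. Then □r at x, so □□r at x, so □r at y, so r at z, i.e. Rxz.

transitivity: ∀x ∀y ∀z (Rxy ∧ Ryz → Rxz)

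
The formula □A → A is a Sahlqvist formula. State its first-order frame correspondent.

Reflexivity

This is the T axiom.
It corresponds to reflexivity: ∀x Rxx.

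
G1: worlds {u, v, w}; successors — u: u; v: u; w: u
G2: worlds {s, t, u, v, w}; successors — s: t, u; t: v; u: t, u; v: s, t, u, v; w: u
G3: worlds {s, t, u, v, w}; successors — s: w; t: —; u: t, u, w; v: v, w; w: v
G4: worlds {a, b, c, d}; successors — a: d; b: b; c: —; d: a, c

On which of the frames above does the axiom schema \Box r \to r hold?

The schema corresponds to reflexivity: \forall x Rxx.
G1: fails — world v does not see itself.
G2: fails — world s does not see itself.
G3: fails — world s does not see itself.
G4: fails — world a does not see itself.

none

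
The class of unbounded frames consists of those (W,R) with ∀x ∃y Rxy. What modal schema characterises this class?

The condition is seriality. The D schema □ψ → ◇ψ defines it.
Suppose □ψ→◇ψ is valid. At any x set V(ψ)=W. Then □ψ at x, so ◇ψ at x, so x has a successor.

□ψ → ◇ψ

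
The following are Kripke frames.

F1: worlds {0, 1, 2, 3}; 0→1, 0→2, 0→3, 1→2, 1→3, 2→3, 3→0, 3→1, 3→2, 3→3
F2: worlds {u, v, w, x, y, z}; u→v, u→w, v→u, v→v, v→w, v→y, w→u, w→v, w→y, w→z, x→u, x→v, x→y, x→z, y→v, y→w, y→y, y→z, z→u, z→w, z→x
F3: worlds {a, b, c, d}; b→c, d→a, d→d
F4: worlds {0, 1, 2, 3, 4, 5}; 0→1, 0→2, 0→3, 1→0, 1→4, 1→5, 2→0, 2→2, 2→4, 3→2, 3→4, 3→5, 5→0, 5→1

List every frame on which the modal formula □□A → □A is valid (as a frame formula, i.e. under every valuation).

Frame correspondent (Sahlqvist): ∀x ∀y (Rxy → ∃z (Rxz ∧ Rzy)) — i.e. density.
F1: ✓.
F2: fails — Rzx but no t with Rzt and Rtx.
F3: fails — Rbc but no z with Rbz and Rzc.
F4: fails — R01 but no z with R0z and Rz1.

F1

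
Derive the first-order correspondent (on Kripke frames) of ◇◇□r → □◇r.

∀x ∀y ∀z ((xR²y ∧ xRz) → ∃w (yRw ∧ zRw))

This is a Sahlqvist (Geach-type) schema ◇^2□^1r → □^1◇^1r.
Minimal-valuation argument: fix x; take any y with xR^2y and any z with xR^1z. Set V(r) to the set of worlds R-reachable from y in exactly 1 step. Then □^1r holds at y, so the antecedent holds at x; validity forces ◇^1r at z, giving a w with zR^1w and yR^1w.
First-order correspondent: ∀x ∀y ∀z ((xR²y ∧ xRz) → ∃w (yRw ∧ zRw)).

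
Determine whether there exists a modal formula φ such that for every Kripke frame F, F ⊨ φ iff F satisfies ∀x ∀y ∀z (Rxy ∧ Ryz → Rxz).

Yes — defined by □p → □□p

The condition is transitivity. A defining modal formula is □p → □□p.
Suppose □p→□□p is valid. Take Rxy, Ryz and set V(p)={w : Rxw}. Then □p at x, so □□p at x, so □p at y, so p at z, i.e. Rxz.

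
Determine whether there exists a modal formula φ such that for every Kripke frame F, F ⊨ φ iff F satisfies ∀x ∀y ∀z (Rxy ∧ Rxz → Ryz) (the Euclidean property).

Yes — defined by ◇p → □◇p

This is a Sahlqvist condition; the 5 axiom ◇p → □◇p defines it.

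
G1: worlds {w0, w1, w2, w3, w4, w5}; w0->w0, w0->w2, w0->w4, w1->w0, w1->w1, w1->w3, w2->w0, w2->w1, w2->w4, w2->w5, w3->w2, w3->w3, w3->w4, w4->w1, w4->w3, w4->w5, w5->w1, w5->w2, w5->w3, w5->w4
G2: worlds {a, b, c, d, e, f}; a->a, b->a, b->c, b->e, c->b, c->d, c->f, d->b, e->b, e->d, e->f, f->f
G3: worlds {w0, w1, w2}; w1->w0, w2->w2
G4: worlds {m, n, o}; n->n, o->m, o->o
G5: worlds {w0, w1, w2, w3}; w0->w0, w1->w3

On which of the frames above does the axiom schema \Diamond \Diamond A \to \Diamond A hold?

The schema corresponds to transitivity: \forall x \forall y \forall z (Rxy \wedge Ryz \to Rxz).
G1: fails — Rw1w3 and Rw3w4 but not Rw1w4.
G2: fails — Rbc and Rcd but not Rbd.
G3: holds.
G4: holds.
G5: holds.
Valid on: G3, G4, G5.

G3, G4, G5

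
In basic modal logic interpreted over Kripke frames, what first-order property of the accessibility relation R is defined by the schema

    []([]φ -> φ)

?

Suppose □(□φ→φ) is valid. Take Rxy and set V(φ)={w : Ryw}. Then at y, □φ holds; since □(□φ→φ) at x, □φ→φ at y, so φ at y, i.e. Ryy.
The converse is a direct semantic check.
So the correspondent is shift-reflexivity.

shift-reflexivity: forall x forall y (Rxy -> Ryy)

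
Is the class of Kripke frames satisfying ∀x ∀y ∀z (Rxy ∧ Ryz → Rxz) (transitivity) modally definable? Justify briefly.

This is a Sahlqvist condition; the 4 axiom □q → □□q defines it.
Suppose □q→□□q is valid. Take Rxy, Ryz and set V(q)={w : Rxw}. Then □q at x, so □□q at x, so □q at y, so q at z, i.e. Rxz.

Yes, by □q → □□q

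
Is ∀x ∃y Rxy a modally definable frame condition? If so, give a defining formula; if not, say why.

The condition is seriality. A defining modal formula is □r → ◇r.

Yes — defined by □r → ◇r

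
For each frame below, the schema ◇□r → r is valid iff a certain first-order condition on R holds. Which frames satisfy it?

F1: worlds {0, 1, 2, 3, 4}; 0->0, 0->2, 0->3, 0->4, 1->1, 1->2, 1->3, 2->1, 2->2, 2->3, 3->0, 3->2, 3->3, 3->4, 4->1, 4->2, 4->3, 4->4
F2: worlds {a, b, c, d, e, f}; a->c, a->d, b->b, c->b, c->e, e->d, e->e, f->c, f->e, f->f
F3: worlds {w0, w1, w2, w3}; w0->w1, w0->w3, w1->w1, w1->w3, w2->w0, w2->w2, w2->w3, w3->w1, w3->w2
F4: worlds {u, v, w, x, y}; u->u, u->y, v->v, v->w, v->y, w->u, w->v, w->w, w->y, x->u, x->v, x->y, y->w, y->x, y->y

Frame correspondent (Sahlqvist): ∀x ∀y (Rxy → Ryx) — i.e. symmetry.
F1: fails — R02 but not R20.
F2: fails — Rfe but not Ref.
F3: fails — Rw0w1 but not Rw1w0.
F4: fails — Rwu but not Ruw.
Valid on no frame.

none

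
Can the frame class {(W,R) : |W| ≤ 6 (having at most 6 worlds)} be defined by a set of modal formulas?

Any modally definable frame class is closed under disjoint unions.
Any modal formula valid on each of 7 disjoint one-world frames is valid on their disjoint union (validity is preserved under disjoint unions). Each one-world frame has |W|=1≤6, but the union has |W|=7.
So no modal formula (or set of formulas) defines exactly the |W|≤6 frames.

No — not modally definable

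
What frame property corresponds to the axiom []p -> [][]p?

Suppose □p→□□p is valid. Take Rxy, Ryz and set V(p)={w : Rxw}. Then □p at x, so □□p at x, so □p at y, so p at z, i.e. Rxz.

transitivity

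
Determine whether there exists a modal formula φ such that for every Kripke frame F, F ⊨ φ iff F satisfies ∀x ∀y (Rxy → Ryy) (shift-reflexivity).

Yes: it is shift-reflexivity, defined by the T□ schema □(□p → p).

Yes, by □(□p → p)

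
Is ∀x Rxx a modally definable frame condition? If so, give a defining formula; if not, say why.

The condition is reflexivity. A defining modal formula is □q → q.
Suppose □q→q is valid. At any x set V(q)={w : Rxw}. Then □q holds at x, so q holds at x, i.e. Rxx.

Yes — defined by □q → q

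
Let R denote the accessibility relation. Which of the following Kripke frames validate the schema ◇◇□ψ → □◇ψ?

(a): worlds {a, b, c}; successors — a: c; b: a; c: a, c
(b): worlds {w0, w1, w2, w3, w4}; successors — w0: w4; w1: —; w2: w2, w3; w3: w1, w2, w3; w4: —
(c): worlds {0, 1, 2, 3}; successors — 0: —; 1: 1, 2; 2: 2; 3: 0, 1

Frame correspondent (Sahlqvist): ∀x ∀y ∀z ((xR²y ∧ xRz) → ∃w (yRw ∧ zRw)) — i.e. a generalized confluence (Geach) condition.
(a): ✓.
(b): fails — w2R²w1, w2Rw2 but no w with w1Rw and w2Rw.
(c): fails — 3R²1, 3R0 but no w with 1Rw and 0Rw.
Valid on: (a).

(a)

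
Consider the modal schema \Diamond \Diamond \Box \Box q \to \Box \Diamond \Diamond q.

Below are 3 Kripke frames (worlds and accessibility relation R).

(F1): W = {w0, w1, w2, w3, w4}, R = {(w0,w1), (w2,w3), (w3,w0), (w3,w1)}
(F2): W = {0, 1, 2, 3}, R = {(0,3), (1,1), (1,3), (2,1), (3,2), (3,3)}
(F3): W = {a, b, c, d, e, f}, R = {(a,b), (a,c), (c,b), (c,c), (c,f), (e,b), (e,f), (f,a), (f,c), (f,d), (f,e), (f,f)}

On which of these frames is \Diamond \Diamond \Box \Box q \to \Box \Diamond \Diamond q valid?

Frame correspondent (Sahlqvist): \forall x \forall y \forall z ((x R^2 y \wedge xRz) \to \exists w (y R^2 w \wedge z R^2 w)) — i.e. a generalized confluence (Geach) condition.
(F1): fails — w2R²w0, w2Rw3 but no w with w0R²w and w3R²w.
(F2): satisfies the condition.
(F3): fails — aR²b, aRb but no w with bR²w and bR²w.

(F2)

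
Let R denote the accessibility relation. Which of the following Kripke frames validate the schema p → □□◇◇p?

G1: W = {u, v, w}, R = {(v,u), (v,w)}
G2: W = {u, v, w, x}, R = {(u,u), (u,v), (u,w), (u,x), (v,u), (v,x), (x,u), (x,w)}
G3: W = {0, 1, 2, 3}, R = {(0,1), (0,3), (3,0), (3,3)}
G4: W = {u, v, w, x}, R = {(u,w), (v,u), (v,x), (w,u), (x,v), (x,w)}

G1

The schema corresponds to a generalized confluence (Geach) condition: ∀x ∀z (xR²z → ∃w (x = w ∧ zR²w)).
G1: satisfies the condition.
G2: fails — uR²w but no t with u=t and wR²t.
G3: fails — 3R²1 but no w with 3=w and 1R²w.
G4: fails — vR²w but no t with v=t and wR²t.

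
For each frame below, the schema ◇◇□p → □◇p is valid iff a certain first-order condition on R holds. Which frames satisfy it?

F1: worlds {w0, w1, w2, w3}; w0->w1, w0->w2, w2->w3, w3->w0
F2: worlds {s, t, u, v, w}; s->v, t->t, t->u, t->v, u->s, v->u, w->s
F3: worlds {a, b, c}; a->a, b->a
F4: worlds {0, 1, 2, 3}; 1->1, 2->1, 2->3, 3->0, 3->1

The schema corresponds to a generalized confluence (Geach) condition: ∀x ∀y ∀z ((xR²y ∧ xRz) → ∃w (yRw ∧ zRw)).
F1: fails — w0R²w3, w0Rw1 but no w with w3Rw and w1Rw.
F2: fails — sR²u, sRv but no w* with uRw* and vRw*.
F3: condition met.
F4: fails — 2R²0, 2R1 but no w with 0Rw and 1Rw.
Valid on: F3.

F3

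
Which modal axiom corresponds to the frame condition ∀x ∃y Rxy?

The condition is seriality. The D schema □s → ◇s defines it.
Suppose □s→◇s is valid. At any x set V(s)=W. Then □s at x, so ◇s at x, so x has a successor.

□s → ◇s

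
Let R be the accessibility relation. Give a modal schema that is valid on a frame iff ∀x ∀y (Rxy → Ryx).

r → □◇r

The condition is symmetry. The B schema r → □◇r defines it.
Suppose r→□◇r is valid. Take Rxy and set V(r)={x}. Then r at x, so □◇r at x, so ◇r at y, so some z with Ryz has r; z=x, i.e. Ryx.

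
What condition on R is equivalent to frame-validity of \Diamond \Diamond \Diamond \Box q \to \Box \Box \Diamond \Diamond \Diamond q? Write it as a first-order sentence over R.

\forall x \forall y \forall z ((x R^3 y \wedge x R^2 z) \to \exists w (yRw \wedge z R^3 w))

This is a Sahlqvist (Geach-type) schema ◇^3□^1q → □^2◇^3q.
Minimal-valuation argument: fix x; take any y with xR^3y and any z with xR^2z. Set V(q) to the set of worlds R-reachable from y in exactly 1 step. Then □^1q holds at y, so the antecedent holds at x; validity forces ◇^3q at z, giving a w with zR^3w and yR^1w.
First-order correspondent: \forall x \forall y \forall z ((x R^3 y \wedge x R^2 z) \to \exists w (yRw \wedge z R^3 w)).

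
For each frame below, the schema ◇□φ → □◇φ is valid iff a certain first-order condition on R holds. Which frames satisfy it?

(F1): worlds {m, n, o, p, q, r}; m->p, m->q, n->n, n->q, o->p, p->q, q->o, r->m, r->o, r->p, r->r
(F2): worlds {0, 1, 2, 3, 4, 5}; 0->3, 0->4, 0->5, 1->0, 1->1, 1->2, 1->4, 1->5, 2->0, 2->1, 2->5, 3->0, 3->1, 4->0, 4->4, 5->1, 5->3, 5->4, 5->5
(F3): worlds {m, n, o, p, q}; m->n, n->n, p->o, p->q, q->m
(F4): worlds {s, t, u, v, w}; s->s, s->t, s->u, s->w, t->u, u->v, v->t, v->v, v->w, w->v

(F2)

This is the axiom for convergence; its first-order frame correspondent is ∀x ∀y ∀z (Rxy ∧ Rxz → ∃w (Ryw ∧ Rzw)).
(F1): fails — Rmq and Rmp but q and p have no common successor.
(F2): ✓.
(F3): fails — Rpo and Rpo but o and o have no common successor.
(F4): fails — Rsw and Rss but w and s have no common successor.
Valid on: (F2).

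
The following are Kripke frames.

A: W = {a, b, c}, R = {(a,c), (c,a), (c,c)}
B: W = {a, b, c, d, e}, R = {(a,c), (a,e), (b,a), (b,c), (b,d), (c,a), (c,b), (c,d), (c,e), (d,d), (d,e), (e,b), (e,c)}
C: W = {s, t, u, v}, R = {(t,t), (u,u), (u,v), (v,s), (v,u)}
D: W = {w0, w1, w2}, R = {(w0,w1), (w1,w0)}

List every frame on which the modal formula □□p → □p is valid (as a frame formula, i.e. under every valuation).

The schema corresponds to density: ∀x ∀y (Rxy → ∃z (Rxz ∧ Rzy)).
A: satisfies the condition.
B: satisfies the condition.
C: fails — Rvs but no z with Rvz and Rzs.
D: fails — Rw0w1 but no z with Rw0z and Rzw1.
Valid on: A, B.

A, B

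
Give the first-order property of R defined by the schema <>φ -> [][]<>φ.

forall x forall y forall z ((xRy & x R^2 z) -> exists w (y = w & zRw))

This is a Sahlqvist (Geach-type) schema ◇^1□^0φ → □^2◇^1φ.
Minimal-valuation argument: fix x; take any y with xR^1y and any z with xR^2z. Set V(φ) to the set of worlds R-reachable from y in exactly 0 steps. Then □^0φ holds at y, so the antecedent holds at x; validity forces ◇^1φ at z, giving a w with zR^1w and yR^0w.
First-order correspondent: forall x forall y forall z ((xRy & x R^2 z) -> exists w (y = w & zRw)).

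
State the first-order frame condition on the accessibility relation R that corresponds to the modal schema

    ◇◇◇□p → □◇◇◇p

∀x ∀y ∀z ((xR³y ∧ xRz) → ∃w (yRw ∧ zR³w))

This is a Sahlqvist (Geach-type) schema ◇^3□^1p → □^1◇^3p.
Minimal-valuation argument: fix x; take any y with xR^3y and any z with xR^1z. Set V(p) to the set of worlds R-reachable from y in exactly 1 step. Then □^1p holds at y, so the antecedent holds at x; validity forces ◇^3p at z, giving a w with zR^3w and yR^1w.
First-order correspondent: ∀x ∀y ∀z ((xR³y ∧ xRz) → ∃w (yRw ∧ zR³w)).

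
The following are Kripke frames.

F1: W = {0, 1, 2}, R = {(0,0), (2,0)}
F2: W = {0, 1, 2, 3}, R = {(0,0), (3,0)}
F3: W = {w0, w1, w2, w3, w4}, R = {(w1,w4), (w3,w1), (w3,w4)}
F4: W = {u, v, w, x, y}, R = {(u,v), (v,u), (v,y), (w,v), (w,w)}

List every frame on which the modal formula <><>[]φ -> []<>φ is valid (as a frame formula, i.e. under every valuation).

The schema corresponds to a generalized confluence (Geach) condition: forall x forall y forall z ((x R^2 y & xRz) -> exists w (yRw & zRw)).
F1: ✓.
F2: ✓.
F3: fails — w3R²w4, w3Rw1 but no w with w4Rw and w1Rw.
F4: fails — uR²u, uRv but no t with uRt and vRt.
Valid on: F1, F2.

F1, F2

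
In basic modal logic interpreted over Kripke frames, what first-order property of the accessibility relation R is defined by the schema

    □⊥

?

□⊥ is valid iff no world has any successor (otherwise □⊥ fails at any world with one).
Conversely, any frame satisfying ∀x ∀y ¬Rxy validates the schema.
So the correspondent is emptiness of R.

Emptiness of R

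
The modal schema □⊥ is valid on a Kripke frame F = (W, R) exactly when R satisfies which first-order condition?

□⊥ is valid iff no world has any successor (otherwise □⊥ fails at any world with one).

Emptiness of R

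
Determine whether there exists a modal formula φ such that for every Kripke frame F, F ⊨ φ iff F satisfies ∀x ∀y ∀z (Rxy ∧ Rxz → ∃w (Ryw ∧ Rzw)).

The condition is convergence. A defining modal formula is ◇□r → □◇r.
Suppose ◇□r→□◇r is valid. Take Rxy, Rxz and set V(r)={w : Ryw}. Then □r at y so ◇□r at x, so □◇r at x, so ◇r at z, giving w with Rzw and Ryw.

Definable; ◇□r → □◇r defines it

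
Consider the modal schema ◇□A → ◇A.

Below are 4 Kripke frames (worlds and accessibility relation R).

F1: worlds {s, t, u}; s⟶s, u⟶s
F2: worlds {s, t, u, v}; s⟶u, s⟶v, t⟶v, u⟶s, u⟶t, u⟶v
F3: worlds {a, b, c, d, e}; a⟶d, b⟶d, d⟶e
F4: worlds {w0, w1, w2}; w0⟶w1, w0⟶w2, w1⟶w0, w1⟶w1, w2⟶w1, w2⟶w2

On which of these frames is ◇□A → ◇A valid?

F1, F4

Frame correspondent (Sahlqvist): ∀x ∀y (xRy → ∃w (yRw ∧ xRw)) — i.e. a generalized confluence (Geach) condition.
F1: ✓.
F2: fails — sRv but no w with vRw and sRw.
F3: fails — aRd but no w with dRw and aRw.
F4: ✓.
Valid on: F1, F4.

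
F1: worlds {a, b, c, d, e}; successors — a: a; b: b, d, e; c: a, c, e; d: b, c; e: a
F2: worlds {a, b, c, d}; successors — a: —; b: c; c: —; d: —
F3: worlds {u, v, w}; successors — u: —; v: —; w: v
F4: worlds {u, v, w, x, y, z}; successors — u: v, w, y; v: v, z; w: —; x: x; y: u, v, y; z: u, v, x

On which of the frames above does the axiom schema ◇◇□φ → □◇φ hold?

F2, F3

Frame correspondent (Sahlqvist): ∀x ∀y ∀z ((xR²y ∧ xRz) → ∃w (yRw ∧ zRw)) — i.e. a generalized confluence (Geach) condition.
F1: fails — bR²a, bRb but no w with aRw and bRw.
F2: holds.
F3: holds.
F4: fails — uR²u, uRw but no t with uRt and wRt.
Valid on: F2, F3.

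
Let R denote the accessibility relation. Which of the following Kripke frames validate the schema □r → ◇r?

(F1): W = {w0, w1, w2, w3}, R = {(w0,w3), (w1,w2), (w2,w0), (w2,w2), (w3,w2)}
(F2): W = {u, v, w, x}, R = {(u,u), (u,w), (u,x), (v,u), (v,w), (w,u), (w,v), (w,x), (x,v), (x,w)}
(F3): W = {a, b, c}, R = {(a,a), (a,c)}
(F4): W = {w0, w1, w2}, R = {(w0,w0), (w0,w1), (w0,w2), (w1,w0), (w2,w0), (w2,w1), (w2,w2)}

(F1), (F2), (F4)

The schema corresponds to seriality: ∀x ∃y Rxy.
(F1): satisfies the condition.
(F2): satisfies the condition.
(F3): fails — world b has no successor.
(F4): satisfies the condition.
Valid on: (F1), (F2), (F4).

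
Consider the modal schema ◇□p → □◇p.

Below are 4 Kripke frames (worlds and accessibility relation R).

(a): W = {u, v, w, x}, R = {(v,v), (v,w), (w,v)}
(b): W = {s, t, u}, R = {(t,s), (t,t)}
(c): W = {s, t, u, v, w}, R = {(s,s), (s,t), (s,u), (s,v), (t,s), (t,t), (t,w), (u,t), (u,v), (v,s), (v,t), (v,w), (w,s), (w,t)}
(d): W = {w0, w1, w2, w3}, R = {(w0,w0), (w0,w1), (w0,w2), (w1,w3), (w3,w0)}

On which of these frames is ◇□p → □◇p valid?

The schema corresponds to convergence: ∀x ∀y ∀z (Rxy ∧ Rxz → ∃w (Ryw ∧ Rzw)).
(a): condition met.
(b): fails — Rtt and Rts but t and s have no common successor.
(c): condition met.
(d): fails — Rw0w1 and Rw0w0 but w1 and w0 have no common successor.
Valid on: (a), (c).

(a), (c)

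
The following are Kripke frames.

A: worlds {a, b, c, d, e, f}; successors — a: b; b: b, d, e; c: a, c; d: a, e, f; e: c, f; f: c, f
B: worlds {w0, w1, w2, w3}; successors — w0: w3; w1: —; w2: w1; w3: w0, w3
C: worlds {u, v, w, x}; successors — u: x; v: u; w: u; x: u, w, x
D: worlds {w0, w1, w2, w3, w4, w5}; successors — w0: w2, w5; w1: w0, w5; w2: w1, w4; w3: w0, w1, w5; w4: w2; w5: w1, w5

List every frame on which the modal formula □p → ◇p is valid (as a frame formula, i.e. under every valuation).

A, C, D

Frame correspondent (Sahlqvist): ∀x ∃y Rxy — i.e. seriality.
A: satisfies the condition.
B: fails — world w1 has no successor.
C: satisfies the condition.
D: satisfies the condition.
Valid on: A, C, D.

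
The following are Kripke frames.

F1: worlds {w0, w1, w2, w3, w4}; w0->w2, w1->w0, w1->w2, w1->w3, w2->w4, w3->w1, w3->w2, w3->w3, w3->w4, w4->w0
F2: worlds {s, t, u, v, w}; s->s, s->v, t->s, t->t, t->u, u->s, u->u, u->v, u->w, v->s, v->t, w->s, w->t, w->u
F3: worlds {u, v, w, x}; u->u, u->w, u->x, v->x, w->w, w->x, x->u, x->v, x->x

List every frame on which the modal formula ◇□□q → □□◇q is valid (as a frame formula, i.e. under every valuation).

F2, F3

Frame correspondent (Sahlqvist): ∀x ∀y ∀z ((xRy ∧ xR²z) → ∃w (yR²w ∧ zRw)) — i.e. a generalized confluence (Geach) condition.
F1: fails — w1Rw0, w1R²w1 but no w with w0R²w and w1Rw.
F2: ✓.
F3: ✓.
Valid on: F2, F3.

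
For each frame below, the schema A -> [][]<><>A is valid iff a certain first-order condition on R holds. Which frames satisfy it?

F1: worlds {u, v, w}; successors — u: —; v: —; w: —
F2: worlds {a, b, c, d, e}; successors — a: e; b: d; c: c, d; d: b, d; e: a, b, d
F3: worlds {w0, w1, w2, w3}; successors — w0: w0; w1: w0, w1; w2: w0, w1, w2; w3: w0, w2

F1

The schema corresponds to a generalized confluence (Geach) condition: forall x forall z (x R^2 z -> exists w (x = w & z R^2 w)).
F1: ✓.
F2: fails — aR²b but no w with a=w and bR²w.
F3: fails — w1R²w0 but no w with w1=w and w0R²w.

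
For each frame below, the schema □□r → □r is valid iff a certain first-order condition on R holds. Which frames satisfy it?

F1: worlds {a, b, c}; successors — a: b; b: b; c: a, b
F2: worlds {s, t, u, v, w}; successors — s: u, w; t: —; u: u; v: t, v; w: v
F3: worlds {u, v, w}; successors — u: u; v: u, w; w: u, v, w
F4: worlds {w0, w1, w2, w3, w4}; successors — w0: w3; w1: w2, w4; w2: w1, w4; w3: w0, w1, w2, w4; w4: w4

The schema corresponds to density: ∀x ∀y (Rxy → ∃z (Rxz ∧ Rzy)).
F1: fails — Rca but no z with Rcz and Rza.
F2: fails — Rsw but no z with Rsz and Rzw.
F3: condition met.
F4: fails — Rw1w2 but no z with Rw1z and Rzw2.

F3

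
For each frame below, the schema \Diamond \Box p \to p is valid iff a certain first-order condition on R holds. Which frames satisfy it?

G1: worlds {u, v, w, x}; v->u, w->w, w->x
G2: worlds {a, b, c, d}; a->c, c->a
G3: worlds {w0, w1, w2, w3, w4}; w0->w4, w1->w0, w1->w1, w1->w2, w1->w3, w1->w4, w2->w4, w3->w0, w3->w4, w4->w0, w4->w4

G2

Frame correspondent (Sahlqvist): \forall x \forall y (Rxy \to Ryx) — i.e. symmetry.
G1: fails — Rvu but not Ruv.
G2: condition met.
G3: fails — Rw1w2 but not Rw2w1.
Valid on: G2.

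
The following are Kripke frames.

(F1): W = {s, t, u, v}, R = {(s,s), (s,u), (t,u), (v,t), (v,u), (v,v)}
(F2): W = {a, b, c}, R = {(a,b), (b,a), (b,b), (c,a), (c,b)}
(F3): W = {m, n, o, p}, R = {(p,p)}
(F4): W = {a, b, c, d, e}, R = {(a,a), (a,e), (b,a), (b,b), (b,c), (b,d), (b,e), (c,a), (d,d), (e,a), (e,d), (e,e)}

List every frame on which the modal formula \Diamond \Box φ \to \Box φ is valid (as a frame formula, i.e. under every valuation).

(F3)

The schema corresponds to the Euclidean property: \forall x \forall y \forall z (Rxy \wedge Rxz \to Ryz).
(F1): fails — Rsu and Rsu but not Ruu.
(F2): fails — Rba and Rba but not Raa.
(F3): holds.
(F4): fails — Rbc and Rbc but not Rcc.
Valid on: (F3).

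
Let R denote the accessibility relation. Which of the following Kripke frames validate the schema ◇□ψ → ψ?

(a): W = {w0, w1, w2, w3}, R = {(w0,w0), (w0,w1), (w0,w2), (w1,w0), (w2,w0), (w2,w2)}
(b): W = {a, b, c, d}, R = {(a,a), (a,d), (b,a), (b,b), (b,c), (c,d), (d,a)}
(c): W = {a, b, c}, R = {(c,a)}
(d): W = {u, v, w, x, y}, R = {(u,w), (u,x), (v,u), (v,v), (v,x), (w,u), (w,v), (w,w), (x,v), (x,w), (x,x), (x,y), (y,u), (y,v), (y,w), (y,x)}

(a)

Frame correspondent (Sahlqvist): ∀x ∀y (Rxy → Ryx) — i.e. symmetry.
(a): condition met.
(b): fails — Rbc but not Rcb.
(c): fails — Rca but not Rac.
(d): fails — Rxw but not Rwx.
Valid on: (a).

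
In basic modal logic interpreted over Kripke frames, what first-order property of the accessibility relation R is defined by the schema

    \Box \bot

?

emptiness of R: \forall x \forall y \neg Rxy

□⊥ is valid iff no world has any successor (otherwise □⊥ fails at any world with one).
The converse is a direct semantic check.
So the correspondent is emptiness of R.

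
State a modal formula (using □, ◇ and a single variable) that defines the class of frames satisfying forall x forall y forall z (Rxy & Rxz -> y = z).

◇p → □p

A defining formula is ◇p → □p (the CD axiom).
Suppose ◇p→□p is valid. Take Rxy, Rxz and set V(p)={y}. Then ◇p at x, so □p at x, so p at z, i.e. z=y.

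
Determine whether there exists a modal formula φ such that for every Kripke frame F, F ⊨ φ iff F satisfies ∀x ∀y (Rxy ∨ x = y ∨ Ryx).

No

Modal frame validity is preserved under disjoint unions.
Take 2 disjoint single-world reflexive frames: each is trivially connected, but their disjoint union has 2 worlds with no edge between distinct components, so it is not connected.
So the class is not modally definable.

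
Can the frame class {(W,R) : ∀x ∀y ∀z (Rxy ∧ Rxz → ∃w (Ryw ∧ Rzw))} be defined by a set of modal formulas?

Yes: it is convergence, defined by the .2 schema ◇□r → □◇r.
Suppose ◇□r→□◇r is valid. Take Rxy, Rxz and set V(r)={w : Ryw}. Then □r at y so ◇□r at x, so □◇r at x, so ◇r at z, giving w with Rzw and Ryw.

Yes — defined by ◇□r → □◇r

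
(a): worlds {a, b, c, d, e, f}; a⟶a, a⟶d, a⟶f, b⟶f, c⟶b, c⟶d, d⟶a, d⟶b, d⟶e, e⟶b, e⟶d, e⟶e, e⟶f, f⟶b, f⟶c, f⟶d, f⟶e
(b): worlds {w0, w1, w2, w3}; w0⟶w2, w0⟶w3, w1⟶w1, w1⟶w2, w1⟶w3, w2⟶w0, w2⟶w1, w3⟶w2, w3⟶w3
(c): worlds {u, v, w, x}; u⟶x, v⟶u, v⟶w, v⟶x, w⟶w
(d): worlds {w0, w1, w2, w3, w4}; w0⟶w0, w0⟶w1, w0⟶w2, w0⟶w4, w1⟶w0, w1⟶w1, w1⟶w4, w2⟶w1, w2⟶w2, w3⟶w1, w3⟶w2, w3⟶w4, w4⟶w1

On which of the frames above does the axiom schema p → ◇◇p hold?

(b)

This is the axiom for a generalized confluence (Geach) condition; its first-order frame correspondent is ∀x ∃w (x = w ∧ xR²w).
(a): fails — at c but no w with c=w and cR²w.
(b): condition met.
(c): fails — at u but no t with u=t and uR²t.
(d): fails — at w3 but no w with w3=w and w3R²w.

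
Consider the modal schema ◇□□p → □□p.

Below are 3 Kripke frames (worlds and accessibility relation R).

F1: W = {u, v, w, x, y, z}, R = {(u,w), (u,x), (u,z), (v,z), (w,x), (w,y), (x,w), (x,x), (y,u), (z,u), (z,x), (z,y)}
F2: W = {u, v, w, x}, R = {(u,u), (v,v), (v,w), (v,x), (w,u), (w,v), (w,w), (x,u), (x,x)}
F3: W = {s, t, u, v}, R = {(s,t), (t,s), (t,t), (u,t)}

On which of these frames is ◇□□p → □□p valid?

This is the axiom for a generalized confluence (Geach) condition; its first-order frame correspondent is ∀x ∀y ∀z ((xRy ∧ xR²z) → ∃w (yR²w ∧ z = w)).
F1: fails — uRw, uR²y but no t with wR²t and y=t.
F2: fails — vRx, vR²v but no t with xR²t and v=t.
F3: ✓.
Valid on: F3.

F3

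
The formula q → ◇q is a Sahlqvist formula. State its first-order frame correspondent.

reflexivity: ∀x Rxx

This schema is equivalent to the T axiom □q → q.
Its frame correspondent is reflexivity — ∀x Rxx.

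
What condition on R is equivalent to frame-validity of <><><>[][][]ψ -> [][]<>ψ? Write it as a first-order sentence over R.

This is a Sahlqvist (Geach-type) schema ◇^3□^3ψ → □^2◇^1ψ.
Minimal-valuation argument: fix x; take any y with xR^3y and any z with xR^2z. Set V(ψ) to the set of worlds R-reachable from y in exactly 3 steps. Then □^3ψ holds at y, so the antecedent holds at x; validity forces ◇^1ψ at z, giving a w with zR^1w and yR^3w.
First-order correspondent: forall x forall y forall z ((x R^3 y & x R^2 z) -> exists w (y R^3 w & zRw)).

forall x forall y forall z ((x R^3 y & x R^2 z) -> exists w (y R^3 w & zRw))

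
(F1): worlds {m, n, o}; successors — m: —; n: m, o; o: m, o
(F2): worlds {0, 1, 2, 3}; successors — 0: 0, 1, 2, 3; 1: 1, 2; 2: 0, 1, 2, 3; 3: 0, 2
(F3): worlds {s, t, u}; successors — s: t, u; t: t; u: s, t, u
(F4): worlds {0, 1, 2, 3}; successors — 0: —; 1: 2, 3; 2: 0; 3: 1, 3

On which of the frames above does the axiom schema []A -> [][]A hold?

(F1)

The schema corresponds to transitivity: forall x forall y forall z (Rxy & Ryz -> Rxz).
(F1): holds.
(F2): fails — R32 and R23 but not R33.
(F3): fails — Rsu and Rus but not Rss.
(F4): fails — R31 and R12 but not R32.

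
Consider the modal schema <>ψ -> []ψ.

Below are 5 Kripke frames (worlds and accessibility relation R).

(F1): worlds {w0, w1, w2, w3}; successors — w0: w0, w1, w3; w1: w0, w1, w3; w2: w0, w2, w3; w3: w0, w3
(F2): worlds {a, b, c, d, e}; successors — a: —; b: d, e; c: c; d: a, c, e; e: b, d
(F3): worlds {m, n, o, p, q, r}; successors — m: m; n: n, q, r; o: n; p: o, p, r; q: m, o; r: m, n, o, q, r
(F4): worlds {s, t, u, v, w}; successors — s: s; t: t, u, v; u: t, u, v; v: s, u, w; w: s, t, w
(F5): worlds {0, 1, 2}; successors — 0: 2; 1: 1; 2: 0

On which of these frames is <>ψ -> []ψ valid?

The schema corresponds to partial functionality: forall x forall y forall z (Rxy & Rxz -> y = z).
(F1): fails — w0 sees both w0 and w1.
(F2): fails — b sees both d and e.
(F3): fails — n sees both n and q.
(F4): fails — t sees both t and u.
(F5): satisfies the condition.
Valid on: (F5).

(F5)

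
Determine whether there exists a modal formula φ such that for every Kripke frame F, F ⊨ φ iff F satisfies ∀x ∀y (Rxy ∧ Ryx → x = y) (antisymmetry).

If a class were modally definable it would be closed under surjective bounded morphisms (Goldblatt–Thomason).
The 4-cycle (worlds w0,w1,w2,w3 with w0→w1→w2→w3→w0) is antisymmetric. Sending even-indexed worlds to s and odd-indexed worlds to t is a surjective bounded morphism onto the two-world frame with s↔t, which is not antisymmetric.
So no modal formula (or set of formulas) defines exactly the antisymmetric frames.

No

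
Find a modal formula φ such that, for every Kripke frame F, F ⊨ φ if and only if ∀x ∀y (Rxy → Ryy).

A defining formula is □(□r → r) (the T□ axiom).
Suppose □(□r→r) is valid. Take Rxy and set V(r)={w : Ryw}. Then at y, □r holds; since □(□r→r) at x, □r→r at y, so r at y, i.e. Ryy.

□(□r → r)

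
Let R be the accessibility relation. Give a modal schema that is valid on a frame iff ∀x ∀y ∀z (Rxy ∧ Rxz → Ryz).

◇s → □◇s

The condition is the Euclidean property. The 5 schema ◇s → □◇s defines it.
Suppose ◇s→□◇s is valid. Take Rxy, Rxz and set V(s)={y}. Then ◇s at x, so □◇s at x, so ◇s at z, so some w with Rzw has s; w=y, i.e. Rzy. By symmetry of the argument, Ryz.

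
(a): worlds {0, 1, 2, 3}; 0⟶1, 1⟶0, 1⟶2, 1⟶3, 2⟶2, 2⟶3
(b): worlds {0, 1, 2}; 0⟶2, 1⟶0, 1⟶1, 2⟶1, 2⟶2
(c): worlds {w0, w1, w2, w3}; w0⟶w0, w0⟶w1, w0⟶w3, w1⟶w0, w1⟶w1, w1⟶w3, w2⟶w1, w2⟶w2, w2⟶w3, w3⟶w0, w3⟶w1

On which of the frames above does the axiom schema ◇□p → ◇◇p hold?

(b), (c)

This is the axiom for a generalized confluence (Geach) condition; its first-order frame correspondent is ∀x ∀y (xRy → ∃w (yRw ∧ xR²w)).
(a): fails — 1R3 but no w with 3Rw and 1R²w.
(b): holds.
(c): holds.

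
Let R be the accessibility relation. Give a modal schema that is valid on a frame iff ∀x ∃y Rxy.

□ψ → ◇ψ

This is seriality; the standard corresponding axiom is D: □ψ → ◇ψ.
Suppose □ψ→◇ψ is valid. At any x set V(ψ)=W. Then □ψ at x, so ◇ψ at x, so x has a successor.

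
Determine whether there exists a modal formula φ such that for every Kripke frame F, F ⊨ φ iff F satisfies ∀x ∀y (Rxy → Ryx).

Yes: it is symmetry, defined by the B schema r → □◇r.

Yes, by r → □◇r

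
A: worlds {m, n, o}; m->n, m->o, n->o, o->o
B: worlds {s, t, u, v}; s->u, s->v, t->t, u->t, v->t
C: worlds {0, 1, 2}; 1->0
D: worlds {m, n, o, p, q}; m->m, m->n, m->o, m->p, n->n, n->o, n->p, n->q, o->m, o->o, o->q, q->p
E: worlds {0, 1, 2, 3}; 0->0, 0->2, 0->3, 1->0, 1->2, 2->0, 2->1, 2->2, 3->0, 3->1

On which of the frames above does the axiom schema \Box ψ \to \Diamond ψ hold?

A, B, E

Frame correspondent (Sahlqvist): \forall x \exists y Rxy — i.e. seriality.
A: ✓.
B: ✓.
C: fails — world 0 has no successor.
D: fails — world p has no successor.
E: ✓.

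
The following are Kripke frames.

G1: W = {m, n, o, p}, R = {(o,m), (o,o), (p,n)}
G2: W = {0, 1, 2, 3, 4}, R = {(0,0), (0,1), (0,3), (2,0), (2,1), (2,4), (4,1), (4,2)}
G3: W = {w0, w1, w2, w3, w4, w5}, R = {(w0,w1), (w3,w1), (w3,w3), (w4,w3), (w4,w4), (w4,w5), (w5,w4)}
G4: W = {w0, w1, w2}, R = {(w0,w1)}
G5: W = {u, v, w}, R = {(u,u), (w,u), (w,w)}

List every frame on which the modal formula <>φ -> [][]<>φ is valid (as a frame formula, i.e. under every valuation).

G4

This is the axiom for a generalized confluence (Geach) condition; its first-order frame correspondent is forall x forall y forall z ((xRy & x R^2 z) -> exists w (y = w & zRw)).
G1: fails — oRm, oR²m but no w with m=w and mRw.
G2: fails — 0R0, 0R²1 but no w with 0=w and 1Rw.
G3: fails — w3Rw1, w3R²w1 but no w with w1=w and w1Rw.
G4: ✓.
G5: fails — wRw, wR²u but no t with w=t and uRt.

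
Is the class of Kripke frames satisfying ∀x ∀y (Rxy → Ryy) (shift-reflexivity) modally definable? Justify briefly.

Definable; □(□p → p) defines it

Yes: it is shift-reflexivity, defined by the T□ schema □(□p → p).
Suppose □(□p→p) is valid. Take Rxy and set V(p)={w : Ryw}. Then at y, □p holds; since □(□p→p) at x, □p→p at y, so p at y, i.e. Ryy.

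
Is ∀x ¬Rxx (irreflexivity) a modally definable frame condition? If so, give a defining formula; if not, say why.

Modal frame validity is preserved under surjective bounded morphisms.
The 5-cycle (worlds 0,1,2,3,4 with 0→1→2→3→4→0) is irreflexive, and the map sending every world to a single reflexive point • is a surjective bounded morphism (forth: every edge maps to (•,•); back: every world has a successor). So any modal formula valid on the 5-cycle is also valid on the reflexive point, which is not irreflexive.
So no modal formula (or set of formulas) defines exactly the irreflexive frames.

Not modally definable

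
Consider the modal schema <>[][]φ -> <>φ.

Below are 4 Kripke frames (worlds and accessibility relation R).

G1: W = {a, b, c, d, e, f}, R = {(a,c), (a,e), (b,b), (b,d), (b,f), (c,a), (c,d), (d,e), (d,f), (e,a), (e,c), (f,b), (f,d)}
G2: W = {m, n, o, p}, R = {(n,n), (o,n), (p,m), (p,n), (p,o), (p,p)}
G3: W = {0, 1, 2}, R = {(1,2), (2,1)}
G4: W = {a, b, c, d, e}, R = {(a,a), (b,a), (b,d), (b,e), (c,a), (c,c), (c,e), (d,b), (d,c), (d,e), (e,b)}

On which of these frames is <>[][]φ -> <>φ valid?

The schema corresponds to a generalized confluence (Geach) condition: forall x forall y (xRy -> exists w (y R^2 w & xRw)).
G1: satisfies the condition.
G2: fails — pRm but no w with mR²w and pRw.
G3: satisfies the condition.
G4: satisfies the condition.

G1, G3, G4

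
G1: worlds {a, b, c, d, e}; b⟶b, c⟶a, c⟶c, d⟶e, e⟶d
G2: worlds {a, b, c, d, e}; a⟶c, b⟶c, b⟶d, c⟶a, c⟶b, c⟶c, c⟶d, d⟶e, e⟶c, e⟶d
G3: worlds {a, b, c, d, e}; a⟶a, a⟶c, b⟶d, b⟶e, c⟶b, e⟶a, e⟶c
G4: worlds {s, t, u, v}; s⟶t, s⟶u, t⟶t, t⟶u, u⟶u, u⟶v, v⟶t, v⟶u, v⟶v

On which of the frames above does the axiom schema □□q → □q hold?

The schema corresponds to density: ∀x ∀y (Rxy → ∃z (Rxz ∧ Rzy)).
G1: fails — Red but no z with Rez and Rzd.
G2: fails — Rde but no z with Rdz and Rze.
G3: fails — Rcb but no z with Rcz and Rzb.
G4: ✓.
Valid on: G4.

G4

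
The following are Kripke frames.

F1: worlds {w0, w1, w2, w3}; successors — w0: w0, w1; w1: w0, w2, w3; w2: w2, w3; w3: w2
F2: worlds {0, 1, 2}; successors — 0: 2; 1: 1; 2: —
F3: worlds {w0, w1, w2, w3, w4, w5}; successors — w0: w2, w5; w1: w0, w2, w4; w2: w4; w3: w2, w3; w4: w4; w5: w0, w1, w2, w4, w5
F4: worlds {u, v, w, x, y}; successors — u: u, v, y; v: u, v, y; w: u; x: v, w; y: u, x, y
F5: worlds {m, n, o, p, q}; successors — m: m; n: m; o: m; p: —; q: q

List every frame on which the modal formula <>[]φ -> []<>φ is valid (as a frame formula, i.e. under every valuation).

Frame correspondent (Sahlqvist): forall x forall y forall z (Rxy & Rxz -> exists w (Ryw & Rzw)) — i.e. convergence.
F1: fails — Rw1w2 and Rw1w0 but w2 and w0 have no common successor.
F2: fails — R02 and R02 but 2 and 2 have no common successor.
F3: fails — Rw1w2 and Rw1w0 but w2 and w0 have no common successor.
F4: fails — Ryx and Ryy but x and y have no common successor.
F5: condition met.
Valid on: F5.

F5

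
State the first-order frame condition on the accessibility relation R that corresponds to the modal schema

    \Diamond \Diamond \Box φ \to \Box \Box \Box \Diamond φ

This is a Sahlqvist (Geach-type) schema ◇^2□^1φ → □^3◇^1φ.
Minimal-valuation argument: fix x; take any y with xR^2y and any z with xR^3z. Set V(φ) to the set of worlds R-reachable from y in exactly 1 step. Then □^1φ holds at y, so the antecedent holds at x; validity forces ◇^1φ at z, giving a w with zR^1w and yR^1w.
First-order correspondent: \forall x \forall y \forall z ((x R^2 y \wedge x R^3 z) \to \exists w (yRw \wedge zRw)).

\forall x \forall y \forall z ((x R^2 y \wedge x R^3 z) \to \exists w (yRw \wedge zRw))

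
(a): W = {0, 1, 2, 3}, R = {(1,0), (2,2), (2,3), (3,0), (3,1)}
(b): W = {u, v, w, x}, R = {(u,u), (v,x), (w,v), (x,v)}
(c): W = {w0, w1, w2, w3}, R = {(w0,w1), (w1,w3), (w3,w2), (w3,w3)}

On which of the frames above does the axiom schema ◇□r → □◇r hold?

(b)

Frame correspondent (Sahlqvist): ∀x ∀y ∀z (Rxy ∧ Rxz → ∃w (Ryw ∧ Rzw)) — i.e. convergence.
(a): fails — R10 and R10 but 0 and 0 have no common successor.
(b): condition met.
(c): fails — Rw3w2 and Rw3w2 but w2 and w2 have no common successor.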